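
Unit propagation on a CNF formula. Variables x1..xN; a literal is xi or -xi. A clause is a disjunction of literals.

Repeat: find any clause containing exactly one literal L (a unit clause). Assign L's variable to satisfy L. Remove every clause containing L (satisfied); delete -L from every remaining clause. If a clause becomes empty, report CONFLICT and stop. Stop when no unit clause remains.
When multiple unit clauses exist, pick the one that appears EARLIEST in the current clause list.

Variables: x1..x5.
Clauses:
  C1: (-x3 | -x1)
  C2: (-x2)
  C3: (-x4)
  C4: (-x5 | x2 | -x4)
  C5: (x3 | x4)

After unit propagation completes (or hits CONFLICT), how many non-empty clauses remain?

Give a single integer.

Answer: 0

Derivation:
unit clause [-2] forces x2=F; simplify:
  drop 2 from [-5, 2, -4] -> [-5, -4]
  satisfied 1 clause(s); 4 remain; assigned so far: [2]
unit clause [-4] forces x4=F; simplify:
  drop 4 from [3, 4] -> [3]
  satisfied 2 clause(s); 2 remain; assigned so far: [2, 4]
unit clause [3] forces x3=T; simplify:
  drop -3 from [-3, -1] -> [-1]
  satisfied 1 clause(s); 1 remain; assigned so far: [2, 3, 4]
unit clause [-1] forces x1=F; simplify:
  satisfied 1 clause(s); 0 remain; assigned so far: [1, 2, 3, 4]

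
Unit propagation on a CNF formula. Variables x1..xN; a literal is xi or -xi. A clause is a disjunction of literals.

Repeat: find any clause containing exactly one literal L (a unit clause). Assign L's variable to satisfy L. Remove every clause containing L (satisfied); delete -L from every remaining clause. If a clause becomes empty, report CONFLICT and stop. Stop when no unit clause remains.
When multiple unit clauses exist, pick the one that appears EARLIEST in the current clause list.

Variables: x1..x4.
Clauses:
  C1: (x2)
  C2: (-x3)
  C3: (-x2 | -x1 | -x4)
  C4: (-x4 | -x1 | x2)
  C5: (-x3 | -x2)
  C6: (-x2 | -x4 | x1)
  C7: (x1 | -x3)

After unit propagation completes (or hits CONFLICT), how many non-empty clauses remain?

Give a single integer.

Answer: 2

Derivation:
unit clause [2] forces x2=T; simplify:
  drop -2 from [-2, -1, -4] -> [-1, -4]
  drop -2 from [-3, -2] -> [-3]
  drop -2 from [-2, -4, 1] -> [-4, 1]
  satisfied 2 clause(s); 5 remain; assigned so far: [2]
unit clause [-3] forces x3=F; simplify:
  satisfied 3 clause(s); 2 remain; assigned so far: [2, 3]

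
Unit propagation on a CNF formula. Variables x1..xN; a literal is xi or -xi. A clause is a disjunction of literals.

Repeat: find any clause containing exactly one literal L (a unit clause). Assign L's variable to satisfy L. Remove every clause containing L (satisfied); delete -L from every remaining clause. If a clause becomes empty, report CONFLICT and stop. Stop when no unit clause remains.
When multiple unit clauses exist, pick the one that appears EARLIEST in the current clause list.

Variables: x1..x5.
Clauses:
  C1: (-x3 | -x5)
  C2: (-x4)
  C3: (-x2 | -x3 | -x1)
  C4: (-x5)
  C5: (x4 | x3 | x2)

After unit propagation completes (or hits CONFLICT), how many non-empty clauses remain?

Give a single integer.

Answer: 2

Derivation:
unit clause [-4] forces x4=F; simplify:
  drop 4 from [4, 3, 2] -> [3, 2]
  satisfied 1 clause(s); 4 remain; assigned so far: [4]
unit clause [-5] forces x5=F; simplify:
  satisfied 2 clause(s); 2 remain; assigned so far: [4, 5]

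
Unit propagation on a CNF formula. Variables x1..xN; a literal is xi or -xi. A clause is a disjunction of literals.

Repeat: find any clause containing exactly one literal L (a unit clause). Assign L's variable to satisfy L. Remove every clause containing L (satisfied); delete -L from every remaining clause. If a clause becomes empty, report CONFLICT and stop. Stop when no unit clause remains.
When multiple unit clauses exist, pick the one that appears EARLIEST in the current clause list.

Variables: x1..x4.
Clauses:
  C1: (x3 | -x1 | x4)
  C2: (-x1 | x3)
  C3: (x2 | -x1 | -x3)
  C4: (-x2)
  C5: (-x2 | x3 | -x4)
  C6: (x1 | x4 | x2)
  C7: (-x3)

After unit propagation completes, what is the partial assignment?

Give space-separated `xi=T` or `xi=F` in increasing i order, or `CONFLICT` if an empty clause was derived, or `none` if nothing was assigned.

Answer: x1=F x2=F x3=F x4=T

Derivation:
unit clause [-2] forces x2=F; simplify:
  drop 2 from [2, -1, -3] -> [-1, -3]
  drop 2 from [1, 4, 2] -> [1, 4]
  satisfied 2 clause(s); 5 remain; assigned so far: [2]
unit clause [-3] forces x3=F; simplify:
  drop 3 from [3, -1, 4] -> [-1, 4]
  drop 3 from [-1, 3] -> [-1]
  satisfied 2 clause(s); 3 remain; assigned so far: [2, 3]
unit clause [-1] forces x1=F; simplify:
  drop 1 from [1, 4] -> [4]
  satisfied 2 clause(s); 1 remain; assigned so far: [1, 2, 3]
unit clause [4] forces x4=T; simplify:
  satisfied 1 clause(s); 0 remain; assigned so far: [1, 2, 3, 4]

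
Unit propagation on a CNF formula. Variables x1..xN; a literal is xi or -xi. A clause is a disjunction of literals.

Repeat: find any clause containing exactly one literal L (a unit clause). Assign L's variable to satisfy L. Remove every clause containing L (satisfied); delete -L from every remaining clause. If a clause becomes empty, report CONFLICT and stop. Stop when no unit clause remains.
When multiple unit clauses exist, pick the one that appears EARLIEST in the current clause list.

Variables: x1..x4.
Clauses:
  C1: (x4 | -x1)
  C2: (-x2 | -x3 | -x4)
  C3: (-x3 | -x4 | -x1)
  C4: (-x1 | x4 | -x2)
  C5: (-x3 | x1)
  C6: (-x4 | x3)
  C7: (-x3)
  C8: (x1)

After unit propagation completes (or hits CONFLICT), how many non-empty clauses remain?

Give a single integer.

Answer: 0

Derivation:
unit clause [-3] forces x3=F; simplify:
  drop 3 from [-4, 3] -> [-4]
  satisfied 4 clause(s); 4 remain; assigned so far: [3]
unit clause [-4] forces x4=F; simplify:
  drop 4 from [4, -1] -> [-1]
  drop 4 from [-1, 4, -2] -> [-1, -2]
  satisfied 1 clause(s); 3 remain; assigned so far: [3, 4]
unit clause [-1] forces x1=F; simplify:
  drop 1 from [1] -> [] (empty!)
  satisfied 2 clause(s); 1 remain; assigned so far: [1, 3, 4]
CONFLICT (empty clause)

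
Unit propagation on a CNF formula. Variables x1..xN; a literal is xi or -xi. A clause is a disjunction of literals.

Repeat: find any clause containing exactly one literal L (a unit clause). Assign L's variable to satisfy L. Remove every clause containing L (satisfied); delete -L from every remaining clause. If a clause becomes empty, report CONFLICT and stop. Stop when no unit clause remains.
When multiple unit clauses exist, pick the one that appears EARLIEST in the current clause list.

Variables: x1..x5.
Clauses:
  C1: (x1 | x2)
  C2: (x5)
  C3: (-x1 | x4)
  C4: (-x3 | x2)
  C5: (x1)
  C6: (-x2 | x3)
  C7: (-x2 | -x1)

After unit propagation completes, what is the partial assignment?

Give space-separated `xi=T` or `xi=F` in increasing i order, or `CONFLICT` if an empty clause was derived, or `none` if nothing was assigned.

unit clause [5] forces x5=T; simplify:
  satisfied 1 clause(s); 6 remain; assigned so far: [5]
unit clause [1] forces x1=T; simplify:
  drop -1 from [-1, 4] -> [4]
  drop -1 from [-2, -1] -> [-2]
  satisfied 2 clause(s); 4 remain; assigned so far: [1, 5]
unit clause [4] forces x4=T; simplify:
  satisfied 1 clause(s); 3 remain; assigned so far: [1, 4, 5]
unit clause [-2] forces x2=F; simplify:
  drop 2 from [-3, 2] -> [-3]
  satisfied 2 clause(s); 1 remain; assigned so far: [1, 2, 4, 5]
unit clause [-3] forces x3=F; simplify:
  satisfied 1 clause(s); 0 remain; assigned so far: [1, 2, 3, 4, 5]

Answer: x1=T x2=F x3=F x4=T x5=T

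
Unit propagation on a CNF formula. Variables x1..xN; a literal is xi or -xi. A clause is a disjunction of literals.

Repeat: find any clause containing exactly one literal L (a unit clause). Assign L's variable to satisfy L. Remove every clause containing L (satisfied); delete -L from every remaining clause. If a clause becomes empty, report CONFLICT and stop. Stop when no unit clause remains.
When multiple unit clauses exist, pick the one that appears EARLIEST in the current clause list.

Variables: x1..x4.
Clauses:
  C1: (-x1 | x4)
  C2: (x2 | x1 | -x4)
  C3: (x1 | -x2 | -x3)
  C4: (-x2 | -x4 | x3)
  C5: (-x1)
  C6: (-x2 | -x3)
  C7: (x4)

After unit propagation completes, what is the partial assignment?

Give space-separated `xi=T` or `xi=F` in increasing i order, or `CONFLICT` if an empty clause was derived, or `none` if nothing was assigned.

unit clause [-1] forces x1=F; simplify:
  drop 1 from [2, 1, -4] -> [2, -4]
  drop 1 from [1, -2, -3] -> [-2, -3]
  satisfied 2 clause(s); 5 remain; assigned so far: [1]
unit clause [4] forces x4=T; simplify:
  drop -4 from [2, -4] -> [2]
  drop -4 from [-2, -4, 3] -> [-2, 3]
  satisfied 1 clause(s); 4 remain; assigned so far: [1, 4]
unit clause [2] forces x2=T; simplify:
  drop -2 from [-2, -3] -> [-3]
  drop -2 from [-2, 3] -> [3]
  drop -2 from [-2, -3] -> [-3]
  satisfied 1 clause(s); 3 remain; assigned so far: [1, 2, 4]
unit clause [-3] forces x3=F; simplify:
  drop 3 from [3] -> [] (empty!)
  satisfied 2 clause(s); 1 remain; assigned so far: [1, 2, 3, 4]
CONFLICT (empty clause)

Answer: CONFLICT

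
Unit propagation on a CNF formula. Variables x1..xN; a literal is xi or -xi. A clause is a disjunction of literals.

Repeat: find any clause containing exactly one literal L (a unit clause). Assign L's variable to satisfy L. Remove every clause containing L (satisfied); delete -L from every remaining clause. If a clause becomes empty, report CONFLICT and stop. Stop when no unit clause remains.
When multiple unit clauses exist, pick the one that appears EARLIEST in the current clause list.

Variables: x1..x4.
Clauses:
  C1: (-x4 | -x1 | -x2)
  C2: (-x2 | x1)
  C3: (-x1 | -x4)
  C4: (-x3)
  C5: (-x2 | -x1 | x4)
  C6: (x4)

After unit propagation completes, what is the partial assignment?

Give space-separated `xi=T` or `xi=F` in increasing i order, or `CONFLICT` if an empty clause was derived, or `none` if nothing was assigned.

Answer: x1=F x2=F x3=F x4=T

Derivation:
unit clause [-3] forces x3=F; simplify:
  satisfied 1 clause(s); 5 remain; assigned so far: [3]
unit clause [4] forces x4=T; simplify:
  drop -4 from [-4, -1, -2] -> [-1, -2]
  drop -4 from [-1, -4] -> [-1]
  satisfied 2 clause(s); 3 remain; assigned so far: [3, 4]
unit clause [-1] forces x1=F; simplify:
  drop 1 from [-2, 1] -> [-2]
  satisfied 2 clause(s); 1 remain; assigned so far: [1, 3, 4]
unit clause [-2] forces x2=F; simplify:
  satisfied 1 clause(s); 0 remain; assigned so far: [1, 2, 3, 4]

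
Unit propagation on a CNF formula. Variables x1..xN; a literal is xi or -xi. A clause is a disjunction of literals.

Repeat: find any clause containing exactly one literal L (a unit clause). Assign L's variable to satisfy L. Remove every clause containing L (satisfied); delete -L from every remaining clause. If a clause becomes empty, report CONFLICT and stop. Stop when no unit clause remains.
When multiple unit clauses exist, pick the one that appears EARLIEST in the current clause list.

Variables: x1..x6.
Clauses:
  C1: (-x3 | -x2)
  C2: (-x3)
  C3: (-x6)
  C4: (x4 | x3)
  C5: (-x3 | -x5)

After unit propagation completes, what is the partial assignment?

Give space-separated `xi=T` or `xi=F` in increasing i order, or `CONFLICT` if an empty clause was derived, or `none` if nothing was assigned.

unit clause [-3] forces x3=F; simplify:
  drop 3 from [4, 3] -> [4]
  satisfied 3 clause(s); 2 remain; assigned so far: [3]
unit clause [-6] forces x6=F; simplify:
  satisfied 1 clause(s); 1 remain; assigned so far: [3, 6]
unit clause [4] forces x4=T; simplify:
  satisfied 1 clause(s); 0 remain; assigned so far: [3, 4, 6]

Answer: x3=F x4=T x6=F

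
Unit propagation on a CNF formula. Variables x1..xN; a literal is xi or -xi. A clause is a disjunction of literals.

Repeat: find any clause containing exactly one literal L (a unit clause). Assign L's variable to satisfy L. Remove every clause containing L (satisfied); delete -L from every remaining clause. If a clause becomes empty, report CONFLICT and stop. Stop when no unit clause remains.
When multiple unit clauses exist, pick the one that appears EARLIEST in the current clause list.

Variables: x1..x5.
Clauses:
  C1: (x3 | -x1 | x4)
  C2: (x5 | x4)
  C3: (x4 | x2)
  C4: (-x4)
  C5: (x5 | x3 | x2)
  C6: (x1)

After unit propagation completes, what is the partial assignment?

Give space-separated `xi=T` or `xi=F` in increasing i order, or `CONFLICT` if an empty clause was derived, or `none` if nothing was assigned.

Answer: x1=T x2=T x3=T x4=F x5=T

Derivation:
unit clause [-4] forces x4=F; simplify:
  drop 4 from [3, -1, 4] -> [3, -1]
  drop 4 from [5, 4] -> [5]
  drop 4 from [4, 2] -> [2]
  satisfied 1 clause(s); 5 remain; assigned so far: [4]
unit clause [5] forces x5=T; simplify:
  satisfied 2 clause(s); 3 remain; assigned so far: [4, 5]
unit clause [2] forces x2=T; simplify:
  satisfied 1 clause(s); 2 remain; assigned so far: [2, 4, 5]
unit clause [1] forces x1=T; simplify:
  drop -1 from [3, -1] -> [3]
  satisfied 1 clause(s); 1 remain; assigned so far: [1, 2, 4, 5]
unit clause [3] forces x3=T; simplify:
  satisfied 1 clause(s); 0 remain; assigned so far: [1, 2, 3, 4, 5]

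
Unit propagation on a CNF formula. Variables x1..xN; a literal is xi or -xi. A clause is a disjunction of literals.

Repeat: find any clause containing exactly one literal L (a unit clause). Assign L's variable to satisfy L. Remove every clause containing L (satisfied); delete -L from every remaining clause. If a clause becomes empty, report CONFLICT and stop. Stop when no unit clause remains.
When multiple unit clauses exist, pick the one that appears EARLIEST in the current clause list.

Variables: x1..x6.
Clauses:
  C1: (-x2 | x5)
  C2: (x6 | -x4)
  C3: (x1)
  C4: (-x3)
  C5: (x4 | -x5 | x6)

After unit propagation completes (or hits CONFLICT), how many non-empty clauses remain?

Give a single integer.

unit clause [1] forces x1=T; simplify:
  satisfied 1 clause(s); 4 remain; assigned so far: [1]
unit clause [-3] forces x3=F; simplify:
  satisfied 1 clause(s); 3 remain; assigned so far: [1, 3]

Answer: 3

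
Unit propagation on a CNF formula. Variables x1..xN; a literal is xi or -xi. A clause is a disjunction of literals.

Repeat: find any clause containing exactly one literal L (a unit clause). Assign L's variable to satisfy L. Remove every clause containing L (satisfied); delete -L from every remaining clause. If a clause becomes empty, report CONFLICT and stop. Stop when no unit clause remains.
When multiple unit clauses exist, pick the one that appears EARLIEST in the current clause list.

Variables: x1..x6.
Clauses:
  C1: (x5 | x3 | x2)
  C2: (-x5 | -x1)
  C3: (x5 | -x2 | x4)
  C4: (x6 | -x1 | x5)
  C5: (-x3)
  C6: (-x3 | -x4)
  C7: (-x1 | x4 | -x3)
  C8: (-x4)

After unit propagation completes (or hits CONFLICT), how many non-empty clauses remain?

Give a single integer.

Answer: 4

Derivation:
unit clause [-3] forces x3=F; simplify:
  drop 3 from [5, 3, 2] -> [5, 2]
  satisfied 3 clause(s); 5 remain; assigned so far: [3]
unit clause [-4] forces x4=F; simplify:
  drop 4 from [5, -2, 4] -> [5, -2]
  satisfied 1 clause(s); 4 remain; assigned so far: [3, 4]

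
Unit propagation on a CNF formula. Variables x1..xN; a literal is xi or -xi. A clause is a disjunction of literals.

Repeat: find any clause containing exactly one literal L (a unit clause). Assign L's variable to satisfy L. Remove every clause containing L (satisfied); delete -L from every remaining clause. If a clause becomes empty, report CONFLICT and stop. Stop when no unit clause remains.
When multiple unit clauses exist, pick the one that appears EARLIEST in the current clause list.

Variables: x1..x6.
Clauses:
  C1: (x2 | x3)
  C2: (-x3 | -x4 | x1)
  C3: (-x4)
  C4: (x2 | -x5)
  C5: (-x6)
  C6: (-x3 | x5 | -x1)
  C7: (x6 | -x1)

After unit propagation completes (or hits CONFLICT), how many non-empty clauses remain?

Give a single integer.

unit clause [-4] forces x4=F; simplify:
  satisfied 2 clause(s); 5 remain; assigned so far: [4]
unit clause [-6] forces x6=F; simplify:
  drop 6 from [6, -1] -> [-1]
  satisfied 1 clause(s); 4 remain; assigned so far: [4, 6]
unit clause [-1] forces x1=F; simplify:
  satisfied 2 clause(s); 2 remain; assigned so far: [1, 4, 6]

Answer: 2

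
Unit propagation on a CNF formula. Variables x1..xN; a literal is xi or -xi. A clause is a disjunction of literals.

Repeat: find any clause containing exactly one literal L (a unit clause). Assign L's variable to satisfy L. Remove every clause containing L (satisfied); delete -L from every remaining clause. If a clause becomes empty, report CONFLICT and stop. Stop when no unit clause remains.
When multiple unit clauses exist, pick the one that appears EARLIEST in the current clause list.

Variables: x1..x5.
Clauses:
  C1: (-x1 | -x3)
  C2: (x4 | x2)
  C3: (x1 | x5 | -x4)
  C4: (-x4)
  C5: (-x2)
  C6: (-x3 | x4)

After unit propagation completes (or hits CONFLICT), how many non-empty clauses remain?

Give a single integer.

unit clause [-4] forces x4=F; simplify:
  drop 4 from [4, 2] -> [2]
  drop 4 from [-3, 4] -> [-3]
  satisfied 2 clause(s); 4 remain; assigned so far: [4]
unit clause [2] forces x2=T; simplify:
  drop -2 from [-2] -> [] (empty!)
  satisfied 1 clause(s); 3 remain; assigned so far: [2, 4]
CONFLICT (empty clause)

Answer: 2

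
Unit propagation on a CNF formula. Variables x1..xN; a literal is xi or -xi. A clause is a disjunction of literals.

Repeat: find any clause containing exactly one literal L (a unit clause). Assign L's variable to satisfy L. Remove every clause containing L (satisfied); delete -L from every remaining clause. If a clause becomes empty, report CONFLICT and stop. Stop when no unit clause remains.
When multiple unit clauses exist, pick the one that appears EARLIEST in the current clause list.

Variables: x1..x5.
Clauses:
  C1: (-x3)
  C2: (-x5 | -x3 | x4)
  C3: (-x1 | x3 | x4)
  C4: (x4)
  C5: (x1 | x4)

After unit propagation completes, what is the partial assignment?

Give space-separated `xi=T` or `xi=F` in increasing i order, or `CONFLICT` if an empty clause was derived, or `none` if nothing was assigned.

unit clause [-3] forces x3=F; simplify:
  drop 3 from [-1, 3, 4] -> [-1, 4]
  satisfied 2 clause(s); 3 remain; assigned so far: [3]
unit clause [4] forces x4=T; simplify:
  satisfied 3 clause(s); 0 remain; assigned so far: [3, 4]

Answer: x3=F x4=T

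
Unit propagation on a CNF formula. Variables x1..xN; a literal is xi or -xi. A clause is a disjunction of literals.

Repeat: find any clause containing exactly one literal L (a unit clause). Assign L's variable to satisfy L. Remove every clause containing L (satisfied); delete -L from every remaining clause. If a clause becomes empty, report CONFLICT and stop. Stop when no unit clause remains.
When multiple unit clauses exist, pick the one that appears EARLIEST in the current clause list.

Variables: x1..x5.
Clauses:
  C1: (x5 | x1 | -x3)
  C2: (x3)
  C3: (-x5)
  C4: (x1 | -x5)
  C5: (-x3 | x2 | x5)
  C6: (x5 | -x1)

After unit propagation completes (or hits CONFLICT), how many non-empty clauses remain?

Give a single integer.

Answer: 1

Derivation:
unit clause [3] forces x3=T; simplify:
  drop -3 from [5, 1, -3] -> [5, 1]
  drop -3 from [-3, 2, 5] -> [2, 5]
  satisfied 1 clause(s); 5 remain; assigned so far: [3]
unit clause [-5] forces x5=F; simplify:
  drop 5 from [5, 1] -> [1]
  drop 5 from [2, 5] -> [2]
  drop 5 from [5, -1] -> [-1]
  satisfied 2 clause(s); 3 remain; assigned so far: [3, 5]
unit clause [1] forces x1=T; simplify:
  drop -1 from [-1] -> [] (empty!)
  satisfied 1 clause(s); 2 remain; assigned so far: [1, 3, 5]
CONFLICT (empty clause)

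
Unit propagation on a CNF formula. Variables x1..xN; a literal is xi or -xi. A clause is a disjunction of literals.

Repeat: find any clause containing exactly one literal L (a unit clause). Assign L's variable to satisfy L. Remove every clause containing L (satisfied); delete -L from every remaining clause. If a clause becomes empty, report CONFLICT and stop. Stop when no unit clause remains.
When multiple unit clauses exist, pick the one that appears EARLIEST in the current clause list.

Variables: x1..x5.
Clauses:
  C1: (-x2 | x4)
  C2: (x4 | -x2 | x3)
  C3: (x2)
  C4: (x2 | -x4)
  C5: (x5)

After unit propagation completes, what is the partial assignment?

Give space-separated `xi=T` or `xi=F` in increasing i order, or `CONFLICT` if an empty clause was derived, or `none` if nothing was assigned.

unit clause [2] forces x2=T; simplify:
  drop -2 from [-2, 4] -> [4]
  drop -2 from [4, -2, 3] -> [4, 3]
  satisfied 2 clause(s); 3 remain; assigned so far: [2]
unit clause [4] forces x4=T; simplify:
  satisfied 2 clause(s); 1 remain; assigned so far: [2, 4]
unit clause [5] forces x5=T; simplify:
  satisfied 1 clause(s); 0 remain; assigned so far: [2, 4, 5]

Answer: x2=T x4=T x5=T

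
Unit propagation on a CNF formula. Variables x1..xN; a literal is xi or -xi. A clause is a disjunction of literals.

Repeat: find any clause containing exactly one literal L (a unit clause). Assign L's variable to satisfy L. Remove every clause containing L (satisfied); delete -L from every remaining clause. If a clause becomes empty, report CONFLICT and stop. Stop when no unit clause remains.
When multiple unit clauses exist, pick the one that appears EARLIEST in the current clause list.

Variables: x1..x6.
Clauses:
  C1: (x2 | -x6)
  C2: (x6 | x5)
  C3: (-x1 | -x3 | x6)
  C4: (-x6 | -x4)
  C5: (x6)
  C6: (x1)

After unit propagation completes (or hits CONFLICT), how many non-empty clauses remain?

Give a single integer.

Answer: 0

Derivation:
unit clause [6] forces x6=T; simplify:
  drop -6 from [2, -6] -> [2]
  drop -6 from [-6, -4] -> [-4]
  satisfied 3 clause(s); 3 remain; assigned so far: [6]
unit clause [2] forces x2=T; simplify:
  satisfied 1 clause(s); 2 remain; assigned so far: [2, 6]
unit clause [-4] forces x4=F; simplify:
  satisfied 1 clause(s); 1 remain; assigned so far: [2, 4, 6]
unit clause [1] forces x1=T; simplify:
  satisfied 1 clause(s); 0 remain; assigned so far: [1, 2, 4, 6]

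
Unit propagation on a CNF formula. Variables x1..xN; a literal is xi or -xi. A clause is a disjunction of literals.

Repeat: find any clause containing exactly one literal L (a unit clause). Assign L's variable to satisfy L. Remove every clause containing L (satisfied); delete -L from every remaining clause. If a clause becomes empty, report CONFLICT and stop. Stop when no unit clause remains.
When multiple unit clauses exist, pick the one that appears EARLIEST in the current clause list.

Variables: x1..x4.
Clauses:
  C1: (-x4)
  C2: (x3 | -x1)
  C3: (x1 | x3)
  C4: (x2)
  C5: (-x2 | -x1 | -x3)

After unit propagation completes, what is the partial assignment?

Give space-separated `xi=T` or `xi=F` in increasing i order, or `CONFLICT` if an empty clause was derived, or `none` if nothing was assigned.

Answer: x2=T x4=F

Derivation:
unit clause [-4] forces x4=F; simplify:
  satisfied 1 clause(s); 4 remain; assigned so far: [4]
unit clause [2] forces x2=T; simplify:
  drop -2 from [-2, -1, -3] -> [-1, -3]
  satisfied 1 clause(s); 3 remain; assigned so far: [2, 4]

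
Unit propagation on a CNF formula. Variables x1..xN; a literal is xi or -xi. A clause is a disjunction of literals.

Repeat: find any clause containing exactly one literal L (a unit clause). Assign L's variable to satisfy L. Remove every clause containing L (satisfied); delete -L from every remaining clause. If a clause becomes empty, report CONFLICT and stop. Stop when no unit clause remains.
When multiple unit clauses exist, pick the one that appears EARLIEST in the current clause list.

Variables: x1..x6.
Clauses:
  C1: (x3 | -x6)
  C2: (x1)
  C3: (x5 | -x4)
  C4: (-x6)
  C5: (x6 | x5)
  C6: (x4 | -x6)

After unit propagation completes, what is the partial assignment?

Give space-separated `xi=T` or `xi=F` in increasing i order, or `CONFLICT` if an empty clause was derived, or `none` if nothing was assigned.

unit clause [1] forces x1=T; simplify:
  satisfied 1 clause(s); 5 remain; assigned so far: [1]
unit clause [-6] forces x6=F; simplify:
  drop 6 from [6, 5] -> [5]
  satisfied 3 clause(s); 2 remain; assigned so far: [1, 6]
unit clause [5] forces x5=T; simplify:
  satisfied 2 clause(s); 0 remain; assigned so far: [1, 5, 6]

Answer: x1=T x5=T x6=F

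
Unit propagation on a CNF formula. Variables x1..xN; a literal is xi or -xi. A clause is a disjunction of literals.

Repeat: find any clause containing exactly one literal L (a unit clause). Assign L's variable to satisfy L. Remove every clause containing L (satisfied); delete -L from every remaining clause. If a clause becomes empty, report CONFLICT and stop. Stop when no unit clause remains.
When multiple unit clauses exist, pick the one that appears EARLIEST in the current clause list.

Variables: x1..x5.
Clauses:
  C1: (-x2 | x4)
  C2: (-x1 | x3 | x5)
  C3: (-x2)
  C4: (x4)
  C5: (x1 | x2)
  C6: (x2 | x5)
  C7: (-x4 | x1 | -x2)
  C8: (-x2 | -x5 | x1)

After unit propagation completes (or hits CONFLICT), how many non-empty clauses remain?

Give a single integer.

unit clause [-2] forces x2=F; simplify:
  drop 2 from [1, 2] -> [1]
  drop 2 from [2, 5] -> [5]
  satisfied 4 clause(s); 4 remain; assigned so far: [2]
unit clause [4] forces x4=T; simplify:
  satisfied 1 clause(s); 3 remain; assigned so far: [2, 4]
unit clause [1] forces x1=T; simplify:
  drop -1 from [-1, 3, 5] -> [3, 5]
  satisfied 1 clause(s); 2 remain; assigned so far: [1, 2, 4]
unit clause [5] forces x5=T; simplify:
  satisfied 2 clause(s); 0 remain; assigned so far: [1, 2, 4, 5]

Answer: 0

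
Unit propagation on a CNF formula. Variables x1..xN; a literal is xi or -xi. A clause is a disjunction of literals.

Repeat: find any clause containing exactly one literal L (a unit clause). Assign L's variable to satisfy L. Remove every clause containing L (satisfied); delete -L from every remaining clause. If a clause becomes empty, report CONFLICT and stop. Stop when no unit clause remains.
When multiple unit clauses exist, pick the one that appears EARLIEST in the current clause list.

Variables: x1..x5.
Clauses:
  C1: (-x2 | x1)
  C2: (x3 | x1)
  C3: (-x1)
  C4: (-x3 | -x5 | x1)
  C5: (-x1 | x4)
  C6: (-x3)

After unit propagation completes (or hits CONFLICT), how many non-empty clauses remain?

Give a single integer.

Answer: 1

Derivation:
unit clause [-1] forces x1=F; simplify:
  drop 1 from [-2, 1] -> [-2]
  drop 1 from [3, 1] -> [3]
  drop 1 from [-3, -5, 1] -> [-3, -5]
  satisfied 2 clause(s); 4 remain; assigned so far: [1]
unit clause [-2] forces x2=F; simplify:
  satisfied 1 clause(s); 3 remain; assigned so far: [1, 2]
unit clause [3] forces x3=T; simplify:
  drop -3 from [-3, -5] -> [-5]
  drop -3 from [-3] -> [] (empty!)
  satisfied 1 clause(s); 2 remain; assigned so far: [1, 2, 3]
CONFLICT (empty clause)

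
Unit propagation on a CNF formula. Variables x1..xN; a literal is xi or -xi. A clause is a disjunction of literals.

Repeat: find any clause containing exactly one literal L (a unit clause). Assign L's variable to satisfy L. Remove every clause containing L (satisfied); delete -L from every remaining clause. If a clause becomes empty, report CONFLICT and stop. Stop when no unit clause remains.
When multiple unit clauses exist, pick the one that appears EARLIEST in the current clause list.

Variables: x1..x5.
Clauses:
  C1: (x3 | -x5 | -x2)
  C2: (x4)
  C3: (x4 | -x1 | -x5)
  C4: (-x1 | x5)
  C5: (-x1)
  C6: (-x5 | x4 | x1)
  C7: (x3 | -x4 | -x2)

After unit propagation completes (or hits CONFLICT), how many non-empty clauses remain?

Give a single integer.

Answer: 2

Derivation:
unit clause [4] forces x4=T; simplify:
  drop -4 from [3, -4, -2] -> [3, -2]
  satisfied 3 clause(s); 4 remain; assigned so far: [4]
unit clause [-1] forces x1=F; simplify:
  satisfied 2 clause(s); 2 remain; assigned so far: [1, 4]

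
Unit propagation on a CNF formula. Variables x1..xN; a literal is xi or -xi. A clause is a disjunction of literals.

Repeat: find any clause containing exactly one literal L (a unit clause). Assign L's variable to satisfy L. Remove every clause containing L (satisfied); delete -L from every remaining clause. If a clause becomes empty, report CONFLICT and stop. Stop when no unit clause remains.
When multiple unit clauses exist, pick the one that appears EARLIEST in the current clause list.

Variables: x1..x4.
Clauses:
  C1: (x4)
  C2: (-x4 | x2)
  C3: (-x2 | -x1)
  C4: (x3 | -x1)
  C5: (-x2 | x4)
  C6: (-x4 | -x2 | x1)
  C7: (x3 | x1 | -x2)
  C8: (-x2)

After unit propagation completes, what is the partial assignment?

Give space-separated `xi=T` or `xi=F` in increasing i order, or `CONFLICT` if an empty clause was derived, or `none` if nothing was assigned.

Answer: CONFLICT

Derivation:
unit clause [4] forces x4=T; simplify:
  drop -4 from [-4, 2] -> [2]
  drop -4 from [-4, -2, 1] -> [-2, 1]
  satisfied 2 clause(s); 6 remain; assigned so far: [4]
unit clause [2] forces x2=T; simplify:
  drop -2 from [-2, -1] -> [-1]
  drop -2 from [-2, 1] -> [1]
  drop -2 from [3, 1, -2] -> [3, 1]
  drop -2 from [-2] -> [] (empty!)
  satisfied 1 clause(s); 5 remain; assigned so far: [2, 4]
CONFLICT (empty clause)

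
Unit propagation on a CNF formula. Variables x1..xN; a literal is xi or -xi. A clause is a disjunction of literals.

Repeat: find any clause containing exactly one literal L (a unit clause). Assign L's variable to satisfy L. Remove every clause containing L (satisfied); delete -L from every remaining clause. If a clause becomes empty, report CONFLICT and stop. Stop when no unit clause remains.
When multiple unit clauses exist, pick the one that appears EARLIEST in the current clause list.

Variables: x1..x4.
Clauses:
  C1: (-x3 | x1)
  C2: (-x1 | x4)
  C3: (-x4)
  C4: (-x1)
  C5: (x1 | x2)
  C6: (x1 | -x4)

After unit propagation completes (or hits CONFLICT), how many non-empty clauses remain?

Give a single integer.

Answer: 0

Derivation:
unit clause [-4] forces x4=F; simplify:
  drop 4 from [-1, 4] -> [-1]
  satisfied 2 clause(s); 4 remain; assigned so far: [4]
unit clause [-1] forces x1=F; simplify:
  drop 1 from [-3, 1] -> [-3]
  drop 1 from [1, 2] -> [2]
  satisfied 2 clause(s); 2 remain; assigned so far: [1, 4]
unit clause [-3] forces x3=F; simplify:
  satisfied 1 clause(s); 1 remain; assigned so far: [1, 3, 4]
unit clause [2] forces x2=T; simplify:
  satisfied 1 clause(s); 0 remain; assigned so far: [1, 2, 3, 4]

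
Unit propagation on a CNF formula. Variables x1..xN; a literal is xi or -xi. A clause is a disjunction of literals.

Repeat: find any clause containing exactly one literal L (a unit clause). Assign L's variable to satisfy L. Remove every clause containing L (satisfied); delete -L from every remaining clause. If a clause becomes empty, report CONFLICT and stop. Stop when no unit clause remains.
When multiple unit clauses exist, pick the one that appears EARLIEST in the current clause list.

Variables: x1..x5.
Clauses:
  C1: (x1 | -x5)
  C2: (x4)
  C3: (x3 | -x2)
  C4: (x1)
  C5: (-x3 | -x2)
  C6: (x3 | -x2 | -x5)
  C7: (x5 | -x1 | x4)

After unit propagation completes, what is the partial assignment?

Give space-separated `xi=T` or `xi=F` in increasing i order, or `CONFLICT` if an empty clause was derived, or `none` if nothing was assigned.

Answer: x1=T x4=T

Derivation:
unit clause [4] forces x4=T; simplify:
  satisfied 2 clause(s); 5 remain; assigned so far: [4]
unit clause [1] forces x1=T; simplify:
  satisfied 2 clause(s); 3 remain; assigned so far: [1, 4]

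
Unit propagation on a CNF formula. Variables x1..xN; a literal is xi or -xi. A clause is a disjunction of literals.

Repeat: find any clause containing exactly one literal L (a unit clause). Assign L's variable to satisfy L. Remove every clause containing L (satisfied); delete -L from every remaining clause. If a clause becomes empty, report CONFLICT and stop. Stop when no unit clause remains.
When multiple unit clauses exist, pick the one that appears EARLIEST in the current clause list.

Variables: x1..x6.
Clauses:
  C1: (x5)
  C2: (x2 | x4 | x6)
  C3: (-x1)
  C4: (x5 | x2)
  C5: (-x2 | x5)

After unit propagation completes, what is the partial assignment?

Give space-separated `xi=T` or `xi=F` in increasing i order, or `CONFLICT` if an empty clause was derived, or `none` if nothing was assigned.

Answer: x1=F x5=T

Derivation:
unit clause [5] forces x5=T; simplify:
  satisfied 3 clause(s); 2 remain; assigned so far: [5]
unit clause [-1] forces x1=F; simplify:
  satisfied 1 clause(s); 1 remain; assigned so far: [1, 5]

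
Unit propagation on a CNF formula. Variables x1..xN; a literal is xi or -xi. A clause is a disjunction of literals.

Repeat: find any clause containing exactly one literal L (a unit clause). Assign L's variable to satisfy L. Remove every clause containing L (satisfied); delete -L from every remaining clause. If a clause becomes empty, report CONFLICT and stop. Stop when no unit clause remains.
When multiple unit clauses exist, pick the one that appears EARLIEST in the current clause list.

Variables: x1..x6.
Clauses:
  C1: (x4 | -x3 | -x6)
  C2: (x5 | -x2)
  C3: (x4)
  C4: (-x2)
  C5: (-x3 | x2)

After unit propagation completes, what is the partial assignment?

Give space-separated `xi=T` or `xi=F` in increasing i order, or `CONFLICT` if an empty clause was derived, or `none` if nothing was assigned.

Answer: x2=F x3=F x4=T

Derivation:
unit clause [4] forces x4=T; simplify:
  satisfied 2 clause(s); 3 remain; assigned so far: [4]
unit clause [-2] forces x2=F; simplify:
  drop 2 from [-3, 2] -> [-3]
  satisfied 2 clause(s); 1 remain; assigned so far: [2, 4]
unit clause [-3] forces x3=F; simplify:
  satisfied 1 clause(s); 0 remain; assigned so far: [2, 3, 4]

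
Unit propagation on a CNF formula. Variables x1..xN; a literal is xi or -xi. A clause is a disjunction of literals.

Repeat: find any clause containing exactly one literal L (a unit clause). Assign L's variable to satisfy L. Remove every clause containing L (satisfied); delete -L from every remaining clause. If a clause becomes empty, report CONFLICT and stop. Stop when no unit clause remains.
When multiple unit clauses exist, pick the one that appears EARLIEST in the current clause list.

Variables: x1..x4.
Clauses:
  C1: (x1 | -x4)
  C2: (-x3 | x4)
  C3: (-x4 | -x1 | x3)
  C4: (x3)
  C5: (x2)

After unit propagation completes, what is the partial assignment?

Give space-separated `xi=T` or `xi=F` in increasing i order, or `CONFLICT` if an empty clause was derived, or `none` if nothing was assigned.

Answer: x1=T x2=T x3=T x4=T

Derivation:
unit clause [3] forces x3=T; simplify:
  drop -3 from [-3, 4] -> [4]
  satisfied 2 clause(s); 3 remain; assigned so far: [3]
unit clause [4] forces x4=T; simplify:
  drop -4 from [1, -4] -> [1]
  satisfied 1 clause(s); 2 remain; assigned so far: [3, 4]
unit clause [1] forces x1=T; simplify:
  satisfied 1 clause(s); 1 remain; assigned so far: [1, 3, 4]
unit clause [2] forces x2=T; simplify:
  satisfied 1 clause(s); 0 remain; assigned so far: [1, 2, 3, 4]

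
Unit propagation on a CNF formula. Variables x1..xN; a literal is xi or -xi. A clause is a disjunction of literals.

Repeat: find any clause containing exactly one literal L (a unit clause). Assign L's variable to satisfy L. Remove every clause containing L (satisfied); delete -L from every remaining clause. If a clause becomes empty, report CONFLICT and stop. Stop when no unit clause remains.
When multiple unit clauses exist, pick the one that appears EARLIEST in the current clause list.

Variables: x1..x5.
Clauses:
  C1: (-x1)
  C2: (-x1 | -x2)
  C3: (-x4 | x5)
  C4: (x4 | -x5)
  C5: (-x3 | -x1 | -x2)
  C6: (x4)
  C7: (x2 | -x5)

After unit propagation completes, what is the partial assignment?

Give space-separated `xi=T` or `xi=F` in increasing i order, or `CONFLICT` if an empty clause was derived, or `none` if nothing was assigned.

Answer: x1=F x2=T x4=T x5=T

Derivation:
unit clause [-1] forces x1=F; simplify:
  satisfied 3 clause(s); 4 remain; assigned so far: [1]
unit clause [4] forces x4=T; simplify:
  drop -4 from [-4, 5] -> [5]
  satisfied 2 clause(s); 2 remain; assigned so far: [1, 4]
unit clause [5] forces x5=T; simplify:
  drop -5 from [2, -5] -> [2]
  satisfied 1 clause(s); 1 remain; assigned so far: [1, 4, 5]
unit clause [2] forces x2=T; simplify:
  satisfied 1 clause(s); 0 remain; assigned so far: [1, 2, 4, 5]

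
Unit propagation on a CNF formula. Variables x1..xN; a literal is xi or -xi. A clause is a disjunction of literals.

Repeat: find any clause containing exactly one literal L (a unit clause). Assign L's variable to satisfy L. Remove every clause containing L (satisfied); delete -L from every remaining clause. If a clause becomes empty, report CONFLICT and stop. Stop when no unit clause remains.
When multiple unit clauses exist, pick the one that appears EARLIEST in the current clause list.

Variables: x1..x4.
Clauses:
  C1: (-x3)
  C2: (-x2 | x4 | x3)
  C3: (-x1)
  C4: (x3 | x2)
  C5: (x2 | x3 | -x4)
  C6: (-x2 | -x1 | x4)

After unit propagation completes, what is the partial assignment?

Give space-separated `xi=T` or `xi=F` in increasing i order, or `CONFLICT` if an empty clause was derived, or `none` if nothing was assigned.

unit clause [-3] forces x3=F; simplify:
  drop 3 from [-2, 4, 3] -> [-2, 4]
  drop 3 from [3, 2] -> [2]
  drop 3 from [2, 3, -4] -> [2, -4]
  satisfied 1 clause(s); 5 remain; assigned so far: [3]
unit clause [-1] forces x1=F; simplify:
  satisfied 2 clause(s); 3 remain; assigned so far: [1, 3]
unit clause [2] forces x2=T; simplify:
  drop -2 from [-2, 4] -> [4]
  satisfied 2 clause(s); 1 remain; assigned so far: [1, 2, 3]
unit clause [4] forces x4=T; simplify:
  satisfied 1 clause(s); 0 remain; assigned so far: [1, 2, 3, 4]

Answer: x1=F x2=T x3=F x4=T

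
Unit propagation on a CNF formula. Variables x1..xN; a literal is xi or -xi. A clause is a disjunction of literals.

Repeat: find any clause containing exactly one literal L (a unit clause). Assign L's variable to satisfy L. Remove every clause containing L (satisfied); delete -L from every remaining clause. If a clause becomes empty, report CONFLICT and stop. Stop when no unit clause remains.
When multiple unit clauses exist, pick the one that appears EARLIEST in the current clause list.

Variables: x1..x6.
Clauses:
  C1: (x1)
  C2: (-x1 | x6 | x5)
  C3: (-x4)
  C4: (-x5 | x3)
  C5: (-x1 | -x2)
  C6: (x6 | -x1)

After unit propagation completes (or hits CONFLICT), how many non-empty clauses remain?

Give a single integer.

Answer: 1

Derivation:
unit clause [1] forces x1=T; simplify:
  drop -1 from [-1, 6, 5] -> [6, 5]
  drop -1 from [-1, -2] -> [-2]
  drop -1 from [6, -1] -> [6]
  satisfied 1 clause(s); 5 remain; assigned so far: [1]
unit clause [-4] forces x4=F; simplify:
  satisfied 1 clause(s); 4 remain; assigned so far: [1, 4]
unit clause [-2] forces x2=F; simplify:
  satisfied 1 clause(s); 3 remain; assigned so far: [1, 2, 4]
unit clause [6] forces x6=T; simplify:
  satisfied 2 clause(s); 1 remain; assigned so far: [1, 2, 4, 6]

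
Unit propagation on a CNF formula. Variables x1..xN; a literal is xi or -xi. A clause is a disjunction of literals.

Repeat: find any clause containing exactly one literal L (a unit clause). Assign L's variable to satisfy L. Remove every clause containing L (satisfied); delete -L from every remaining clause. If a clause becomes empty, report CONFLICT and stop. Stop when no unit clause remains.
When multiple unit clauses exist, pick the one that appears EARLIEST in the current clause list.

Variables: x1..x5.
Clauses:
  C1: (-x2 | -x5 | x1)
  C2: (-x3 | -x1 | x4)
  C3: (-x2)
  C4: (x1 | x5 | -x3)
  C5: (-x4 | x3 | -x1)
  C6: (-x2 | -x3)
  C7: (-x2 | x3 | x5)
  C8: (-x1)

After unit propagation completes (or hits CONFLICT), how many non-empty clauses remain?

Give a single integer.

unit clause [-2] forces x2=F; simplify:
  satisfied 4 clause(s); 4 remain; assigned so far: [2]
unit clause [-1] forces x1=F; simplify:
  drop 1 from [1, 5, -3] -> [5, -3]
  satisfied 3 clause(s); 1 remain; assigned so far: [1, 2]

Answer: 1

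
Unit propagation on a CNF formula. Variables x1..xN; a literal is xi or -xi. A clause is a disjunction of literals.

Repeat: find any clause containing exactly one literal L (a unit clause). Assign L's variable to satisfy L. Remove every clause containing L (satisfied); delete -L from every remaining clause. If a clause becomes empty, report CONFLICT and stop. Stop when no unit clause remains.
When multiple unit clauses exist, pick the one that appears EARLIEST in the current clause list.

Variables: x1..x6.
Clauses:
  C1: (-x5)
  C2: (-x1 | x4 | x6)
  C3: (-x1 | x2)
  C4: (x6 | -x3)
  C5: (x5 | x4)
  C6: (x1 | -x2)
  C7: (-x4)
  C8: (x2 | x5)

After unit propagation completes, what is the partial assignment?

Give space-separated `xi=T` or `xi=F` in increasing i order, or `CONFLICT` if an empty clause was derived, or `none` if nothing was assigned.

Answer: CONFLICT

Derivation:
unit clause [-5] forces x5=F; simplify:
  drop 5 from [5, 4] -> [4]
  drop 5 from [2, 5] -> [2]
  satisfied 1 clause(s); 7 remain; assigned so far: [5]
unit clause [4] forces x4=T; simplify:
  drop -4 from [-4] -> [] (empty!)
  satisfied 2 clause(s); 5 remain; assigned so far: [4, 5]
CONFLICT (empty clause)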